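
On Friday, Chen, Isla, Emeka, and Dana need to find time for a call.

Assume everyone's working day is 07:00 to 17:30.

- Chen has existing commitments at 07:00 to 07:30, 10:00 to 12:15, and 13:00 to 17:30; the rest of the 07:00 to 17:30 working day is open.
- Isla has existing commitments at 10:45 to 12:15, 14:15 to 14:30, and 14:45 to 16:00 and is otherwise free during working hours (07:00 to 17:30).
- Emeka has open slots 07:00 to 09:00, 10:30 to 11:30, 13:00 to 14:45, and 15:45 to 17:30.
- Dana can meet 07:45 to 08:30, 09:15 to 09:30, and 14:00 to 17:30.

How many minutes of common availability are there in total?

45 minutes

Chen free within 07:00–17:30: 07:30–10:00, 12:15–13:00.
Isla free within 07:00–17:30: 07:00–10:45, 12:15–14:15, 14:30–14:45, 16:00–17:30.
Chen ∩ Isla: 07:30–10:00, 12:15–13:00.
Chen ∩ Isla ∩ Emeka: 07:30–09:00.
Chen ∩ Isla ∩ Emeka ∩ Dana: 07:45–08:30.
Total common minutes: 45.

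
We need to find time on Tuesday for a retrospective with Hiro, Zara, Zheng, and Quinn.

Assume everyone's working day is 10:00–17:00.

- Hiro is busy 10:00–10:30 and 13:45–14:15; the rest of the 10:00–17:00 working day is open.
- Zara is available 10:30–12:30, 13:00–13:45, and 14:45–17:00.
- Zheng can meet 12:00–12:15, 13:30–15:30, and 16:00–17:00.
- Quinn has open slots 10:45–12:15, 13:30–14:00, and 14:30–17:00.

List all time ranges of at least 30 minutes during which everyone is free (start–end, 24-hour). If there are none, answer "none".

Hiro free within 10:00–17:00: 10:30–13:45, 14:15–17:00.
Hiro ∩ Zara: 10:30–12:30, 13:00–13:45, 14:45–17:00.
Hiro ∩ Zara ∩ Zheng: 12:00–12:15, 13:30–13:45, 14:45–15:30, 16:00–17:00.
Hiro ∩ Zara ∩ Zheng ∩ Quinn: 12:00–12:15, 13:30–13:45, 14:45–15:30, 16:00–17:00.
Windows ≥ 30 min: 14:45–15:30, 16:00–17:00.

14:45–15:30, 16:00–17:00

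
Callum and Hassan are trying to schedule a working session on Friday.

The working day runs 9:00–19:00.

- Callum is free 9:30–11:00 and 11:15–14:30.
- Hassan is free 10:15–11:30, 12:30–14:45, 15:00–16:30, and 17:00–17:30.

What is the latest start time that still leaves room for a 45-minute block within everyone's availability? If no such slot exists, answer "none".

Callum ∩ Hassan: 10:15–11:00, 11:15–11:30, 12:30–14:30.
Windows ≥ 45 min: 10:15–11:00, 12:30–14:30.
Latest start in the last window 12:30–14:30 is 14:30 − 45 min = 13:45.

13:45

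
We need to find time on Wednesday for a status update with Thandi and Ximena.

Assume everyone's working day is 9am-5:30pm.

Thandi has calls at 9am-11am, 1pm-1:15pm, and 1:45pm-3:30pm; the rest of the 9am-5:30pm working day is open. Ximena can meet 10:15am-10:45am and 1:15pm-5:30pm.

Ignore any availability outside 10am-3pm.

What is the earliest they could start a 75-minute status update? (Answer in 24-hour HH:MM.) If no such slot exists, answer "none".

none

Thandi free within 09:00–17:30: 11:00–13:00, 13:15–13:45, 15:30–17:30.
Thandi ∩ Ximena: 13:15–13:45, 15:30–17:30.
Restricted to 10:00–15:00: 13:15–13:45.
Windows ≥ 75 min: (none).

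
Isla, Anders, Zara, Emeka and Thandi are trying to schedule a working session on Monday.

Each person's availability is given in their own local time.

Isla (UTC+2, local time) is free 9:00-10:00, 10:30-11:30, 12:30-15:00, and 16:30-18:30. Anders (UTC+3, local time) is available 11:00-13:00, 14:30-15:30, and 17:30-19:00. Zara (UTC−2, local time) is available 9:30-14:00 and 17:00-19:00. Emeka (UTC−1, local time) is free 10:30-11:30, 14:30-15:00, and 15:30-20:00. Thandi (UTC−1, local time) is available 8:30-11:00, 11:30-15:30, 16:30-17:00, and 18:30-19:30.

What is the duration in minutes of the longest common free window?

30 minutes

Isla → UTC: 07:00–08:00, 08:30–09:30, 10:30–13:00, 14:30–16:30.
Anders → UTC: 08:00–10:00, 11:30–12:30, 14:30–16:00.
Zara → UTC: 11:30–16:00, 19:00–21:00.
Emeka → UTC: 11:30–12:30, 15:30–16:00, 16:30–21:00.
Thandi → UTC: 09:30–12:00, 12:30–16:30, 17:30–18:00, 19:30–20:30.
Isla ∩ Anders: 08:30–09:30, 11:30–12:30, 14:30–16:00.
Isla ∩ Anders ∩ Zara: 11:30–12:30, 14:30–16:00.
Isla ∩ Anders ∩ Zara ∩ Emeka: 11:30–12:30, 15:30–16:00.
Isla ∩ Anders ∩ Zara ∩ Emeka ∩ Thandi: 11:30–12:00, 15:30–16:00.
Common window lengths: 30, 30 min; longest is 30.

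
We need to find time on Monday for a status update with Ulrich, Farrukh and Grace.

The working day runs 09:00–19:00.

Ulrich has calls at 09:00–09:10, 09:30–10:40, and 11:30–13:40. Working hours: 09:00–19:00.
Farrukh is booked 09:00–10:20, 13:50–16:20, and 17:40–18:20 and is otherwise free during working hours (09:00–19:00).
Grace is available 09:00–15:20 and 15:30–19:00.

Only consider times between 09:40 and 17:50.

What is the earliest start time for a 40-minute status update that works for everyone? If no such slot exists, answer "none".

10:40

Ulrich free within 09:00–19:00: 09:10–09:30, 10:40–11:30, 13:40–19:00.
Farrukh free within 09:00–19:00: 10:20–13:50, 16:20–17:40, 18:20–19:00.
Ulrich ∩ Farrukh: 10:40–11:30, 13:40–13:50, 16:20–17:40, 18:20–19:00.
Ulrich ∩ Farrukh ∩ Grace: 10:40–11:30, 13:40–13:50, 16:20–17:40, 18:20–19:00.
Restricted to 09:40–17:50: 10:40–11:30, 13:40–13:50, 16:20–17:40.
Windows ≥ 40 min: 10:40–11:30, 16:20–17:40.
Earliest such window starts at 10:40.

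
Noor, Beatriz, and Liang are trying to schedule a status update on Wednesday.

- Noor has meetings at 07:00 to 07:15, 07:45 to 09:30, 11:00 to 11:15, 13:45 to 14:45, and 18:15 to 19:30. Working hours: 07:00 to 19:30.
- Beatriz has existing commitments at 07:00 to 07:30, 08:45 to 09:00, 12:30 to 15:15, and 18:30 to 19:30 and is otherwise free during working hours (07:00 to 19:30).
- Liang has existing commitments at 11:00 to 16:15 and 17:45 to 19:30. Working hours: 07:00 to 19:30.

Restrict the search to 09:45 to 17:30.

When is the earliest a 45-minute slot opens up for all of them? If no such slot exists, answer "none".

09:45

Noor free within 07:00–19:30: 07:15–07:45, 09:30–11:00, 11:15–13:45, 14:45–18:15.
Beatriz free within 07:00–19:30: 07:30–08:45, 09:00–12:30, 15:15–18:30.
Liang free within 07:00–19:30: 07:00–11:00, 16:15–17:45.
Noor ∩ Beatriz: 07:30–07:45, 09:30–11:00, 11:15–12:30, 15:15–18:15.
Noor ∩ Beatriz ∩ Liang: 07:30–07:45, 09:30–11:00, 16:15–17:45.
Restricted to 09:45–17:30: 09:45–11:00, 16:15–17:30.
Windows ≥ 45 min: 09:45–11:00, 16:15–17:30.
Earliest such window starts at 09:45.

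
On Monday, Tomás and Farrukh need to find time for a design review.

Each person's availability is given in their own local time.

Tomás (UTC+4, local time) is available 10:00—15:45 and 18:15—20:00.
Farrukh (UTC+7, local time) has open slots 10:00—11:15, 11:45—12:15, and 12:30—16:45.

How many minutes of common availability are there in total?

225 minutes

Tomás → UTC: 06:00–11:45, 14:15–16:00.
Farrukh → UTC: 03:00–04:15, 04:45–05:15, 05:30–09:45.
Tomás ∩ Farrukh: 06:00–09:45.
Total common minutes: 225.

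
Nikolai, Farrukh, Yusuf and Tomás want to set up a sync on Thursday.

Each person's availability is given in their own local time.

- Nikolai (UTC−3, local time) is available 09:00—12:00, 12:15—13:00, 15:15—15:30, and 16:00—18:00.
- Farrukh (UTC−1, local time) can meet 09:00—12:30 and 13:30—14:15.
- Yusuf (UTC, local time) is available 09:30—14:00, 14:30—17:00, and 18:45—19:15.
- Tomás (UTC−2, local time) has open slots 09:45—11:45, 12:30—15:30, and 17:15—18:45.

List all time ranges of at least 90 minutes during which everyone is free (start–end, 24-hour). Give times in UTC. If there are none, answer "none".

12:00–13:30

Nikolai → UTC: 12:00–15:00, 15:15–16:00, 18:15–18:30, 19:00–21:00.
Farrukh → UTC: 10:00–13:30, 14:30–15:15.
Yusuf → UTC: 09:30–14:00, 14:30–17:00, 18:45–19:15.
Tomás → UTC: 11:45–13:45, 14:30–17:30, 19:15–20:45.
Nikolai ∩ Farrukh: 12:00–13:30, 14:30–15:00.
Nikolai ∩ Farrukh ∩ Yusuf: 12:00–13:30, 14:30–15:00.
Nikolai ∩ Farrukh ∩ Yusuf ∩ Tomás: 12:00–13:30, 14:30–15:00.
Windows ≥ 90 min: 12:00–13:30.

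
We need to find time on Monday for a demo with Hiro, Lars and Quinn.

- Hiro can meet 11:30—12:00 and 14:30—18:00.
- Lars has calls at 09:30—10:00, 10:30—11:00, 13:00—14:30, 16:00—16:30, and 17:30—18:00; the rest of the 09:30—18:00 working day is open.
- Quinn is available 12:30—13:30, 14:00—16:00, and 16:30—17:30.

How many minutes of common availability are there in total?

Lars free within 09:30–18:00: 10:00–10:30, 11:00–13:00, 14:30–16:00, 16:30–17:30.
Hiro ∩ Lars: 11:30–12:00, 14:30–16:00, 16:30–17:30.
Hiro ∩ Lars ∩ Quinn: 14:30–16:00, 16:30–17:30.
Total common minutes: 90 + 60 = 150.

150 minutes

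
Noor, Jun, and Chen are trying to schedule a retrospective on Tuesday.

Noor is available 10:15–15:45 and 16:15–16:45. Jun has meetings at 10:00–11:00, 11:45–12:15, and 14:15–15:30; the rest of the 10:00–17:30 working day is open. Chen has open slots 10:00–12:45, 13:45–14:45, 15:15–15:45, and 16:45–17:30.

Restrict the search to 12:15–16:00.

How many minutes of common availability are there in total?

Jun free within 10:00–17:30: 11:00–11:45, 12:15–14:15, 15:30–17:30.
Noor ∩ Jun: 11:00–11:45, 12:15–14:15, 15:30–15:45, 16:15–16:45.
Noor ∩ Jun ∩ Chen: 11:00–11:45, 12:15–12:45, 13:45–14:15, 15:30–15:45.
Restricted to 12:15–16:00: 12:15–12:45, 13:45–14:15, 15:30–15:45.
Total common minutes: 30 + 30 + 15 = 75.

75 minutes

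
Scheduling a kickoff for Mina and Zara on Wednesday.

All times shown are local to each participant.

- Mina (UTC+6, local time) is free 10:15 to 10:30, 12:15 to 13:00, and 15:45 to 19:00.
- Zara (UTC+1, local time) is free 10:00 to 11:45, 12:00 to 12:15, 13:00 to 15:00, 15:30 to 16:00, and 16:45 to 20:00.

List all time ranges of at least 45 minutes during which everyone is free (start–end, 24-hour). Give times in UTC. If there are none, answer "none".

09:45–10:45, 12:00–13:00

Mina → UTC: 04:15–04:30, 06:15–07:00, 09:45–13:00.
Zara → UTC: 09:00–10:45, 11:00–11:15, 12:00–14:00, 14:30–15:00, 15:45–19:00.
Mina ∩ Zara: 09:45–10:45, 11:00–11:15, 12:00–13:00.
Windows ≥ 45 min: 09:45–10:45, 12:00–13:00.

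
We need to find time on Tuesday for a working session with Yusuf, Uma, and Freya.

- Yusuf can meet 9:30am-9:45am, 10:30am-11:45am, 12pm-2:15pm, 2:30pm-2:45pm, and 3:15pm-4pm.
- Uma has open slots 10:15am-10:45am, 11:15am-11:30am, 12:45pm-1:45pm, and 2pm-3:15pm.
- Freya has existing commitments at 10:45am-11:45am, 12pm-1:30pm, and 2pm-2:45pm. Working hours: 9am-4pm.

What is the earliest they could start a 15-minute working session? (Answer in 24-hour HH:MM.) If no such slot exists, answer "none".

Freya free within 09:00–16:00: 09:00–10:45, 11:45–12:00, 13:30–14:00, 14:45–16:00.
Yusuf ∩ Uma: 10:30–10:45, 11:15–11:30, 12:45–13:45, 14:00–14:15, 14:30–14:45.
Yusuf ∩ Uma ∩ Freya: 10:30–10:45, 13:30–13:45.
Windows ≥ 15 min: 10:30–10:45, 13:30–13:45.
Earliest such window starts at 10:30.

10:30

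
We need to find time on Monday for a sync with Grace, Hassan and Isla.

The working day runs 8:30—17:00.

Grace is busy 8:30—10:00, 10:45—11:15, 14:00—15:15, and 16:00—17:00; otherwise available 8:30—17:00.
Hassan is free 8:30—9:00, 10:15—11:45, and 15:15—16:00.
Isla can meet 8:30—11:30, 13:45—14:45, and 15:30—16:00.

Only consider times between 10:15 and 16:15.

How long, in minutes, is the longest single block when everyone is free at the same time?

Grace free within 08:30–17:00: 10:00–10:45, 11:15–14:00, 15:15–16:00.
Grace ∩ Hassan: 10:15–10:45, 11:15–11:45, 15:15–16:00.
Grace ∩ Hassan ∩ Isla: 10:15–10:45, 11:15–11:30, 15:30–16:00.
Restricted to 10:15–16:15: 10:15–10:45, 11:15–11:30, 15:30–16:00.
Common window lengths: 30, 15, 30 min; longest is 30.

30 minutes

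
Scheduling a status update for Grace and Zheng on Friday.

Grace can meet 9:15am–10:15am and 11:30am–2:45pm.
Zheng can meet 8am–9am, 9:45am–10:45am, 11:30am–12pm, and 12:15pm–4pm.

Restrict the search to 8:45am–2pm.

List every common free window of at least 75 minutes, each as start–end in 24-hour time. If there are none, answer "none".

Grace ∩ Zheng: 09:45–10:15, 11:30–12:00, 12:15–14:45.
Restricted to 08:45–14:00: 09:45–10:15, 11:30–12:00, 12:15–14:00.
Windows ≥ 75 min: 12:15–14:00.

12:15–14:00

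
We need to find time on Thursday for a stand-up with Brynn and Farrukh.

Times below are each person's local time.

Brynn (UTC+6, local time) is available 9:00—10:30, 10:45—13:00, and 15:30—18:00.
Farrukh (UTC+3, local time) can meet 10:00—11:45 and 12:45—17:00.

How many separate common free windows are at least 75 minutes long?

1

Brynn → UTC: 03:00–04:30, 04:45–07:00, 09:30–12:00.
Farrukh → UTC: 07:00–08:45, 09:45–14:00.
Brynn ∩ Farrukh: 09:45–12:00.
Windows ≥ 75 min: 09:45–12:00.
That's 1 window.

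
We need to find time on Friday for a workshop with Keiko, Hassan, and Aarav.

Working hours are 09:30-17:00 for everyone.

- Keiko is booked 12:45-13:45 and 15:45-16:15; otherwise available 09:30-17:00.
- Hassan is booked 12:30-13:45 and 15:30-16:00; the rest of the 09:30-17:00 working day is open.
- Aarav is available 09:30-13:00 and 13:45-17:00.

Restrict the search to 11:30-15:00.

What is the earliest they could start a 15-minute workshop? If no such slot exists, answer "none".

Keiko free within 09:30–17:00: 09:30–12:45, 13:45–15:45, 16:15–17:00.
Hassan free within 09:30–17:00: 09:30–12:30, 13:45–15:30, 16:00–17:00.
Keiko ∩ Hassan: 09:30–12:30, 13:45–15:30, 16:15–17:00.
Keiko ∩ Hassan ∩ Aarav: 09:30–12:30, 13:45–15:30, 16:15–17:00.
Restricted to 11:30–15:00: 11:30–12:30, 13:45–15:00.
Windows ≥ 15 min: 11:30–12:30, 13:45–15:00.
Earliest such window starts at 11:30.

11:30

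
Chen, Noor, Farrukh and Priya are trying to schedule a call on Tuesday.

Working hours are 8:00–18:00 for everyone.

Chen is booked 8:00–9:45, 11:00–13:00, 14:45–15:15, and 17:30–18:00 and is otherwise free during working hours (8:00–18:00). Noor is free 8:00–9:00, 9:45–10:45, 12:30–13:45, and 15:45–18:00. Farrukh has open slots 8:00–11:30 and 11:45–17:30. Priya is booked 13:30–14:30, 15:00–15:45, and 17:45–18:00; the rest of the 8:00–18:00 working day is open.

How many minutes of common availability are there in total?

Chen free within 08:00–18:00: 09:45–11:00, 13:00–14:45, 15:15–17:30.
Priya free within 08:00–18:00: 08:00–13:30, 14:30–15:00, 15:45–17:45.
Chen ∩ Noor: 09:45–10:45, 13:00–13:45, 15:45–17:30.
Chen ∩ Noor ∩ Farrukh: 09:45–10:45, 13:00–13:45, 15:45–17:30.
Chen ∩ Noor ∩ Farrukh ∩ Priya: 09:45–10:45, 13:00–13:30, 15:45–17:30.
Total common minutes: 60 + 30 + 105 = 195.

195 minutes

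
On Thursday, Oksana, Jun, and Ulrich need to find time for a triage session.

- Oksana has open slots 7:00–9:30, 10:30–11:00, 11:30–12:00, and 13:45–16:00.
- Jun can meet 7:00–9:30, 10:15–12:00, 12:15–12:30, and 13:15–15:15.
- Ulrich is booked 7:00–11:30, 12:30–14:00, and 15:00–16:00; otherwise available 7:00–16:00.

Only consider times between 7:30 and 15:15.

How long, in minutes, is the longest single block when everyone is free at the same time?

60 minutes

Ulrich free within 07:00–16:00: 11:30–12:30, 14:00–15:00.
Oksana ∩ Jun: 07:00–09:30, 10:30–11:00, 11:30–12:00, 13:45–15:15.
Oksana ∩ Jun ∩ Ulrich: 11:30–12:00, 14:00–15:00.
Restricted to 07:30–15:15: 11:30–12:00, 14:00–15:00.
Common window lengths: 30, 60 min; longest is 60.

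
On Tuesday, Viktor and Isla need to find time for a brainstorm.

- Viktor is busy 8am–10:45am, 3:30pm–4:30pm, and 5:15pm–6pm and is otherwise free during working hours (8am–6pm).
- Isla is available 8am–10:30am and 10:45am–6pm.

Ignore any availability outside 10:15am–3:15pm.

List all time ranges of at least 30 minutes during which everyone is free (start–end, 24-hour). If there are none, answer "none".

10:45–15:15

Viktor free within 08:00–18:00: 10:45–15:30, 16:30–17:15.
Viktor ∩ Isla: 10:45–15:30, 16:30–17:15.
Restricted to 10:15–15:15: 10:45–15:15.
Windows ≥ 30 min: 10:45–15:15.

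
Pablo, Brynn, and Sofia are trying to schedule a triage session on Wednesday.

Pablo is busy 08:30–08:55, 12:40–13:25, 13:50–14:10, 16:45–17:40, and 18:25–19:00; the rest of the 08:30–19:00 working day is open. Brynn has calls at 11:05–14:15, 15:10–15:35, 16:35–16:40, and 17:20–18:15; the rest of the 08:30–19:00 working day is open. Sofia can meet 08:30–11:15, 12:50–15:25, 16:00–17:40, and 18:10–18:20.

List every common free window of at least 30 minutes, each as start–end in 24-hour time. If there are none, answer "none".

08:55–11:05, 14:15–15:10, 16:00–16:35

Pablo free within 08:30–19:00: 08:55–12:40, 13:25–13:50, 14:10–16:45, 17:40–18:25.
Brynn free within 08:30–19:00: 08:30–11:05, 14:15–15:10, 15:35–16:35, 16:40–17:20, 18:15–19:00.
Pablo ∩ Brynn: 08:55–11:05, 14:15–15:10, 15:35–16:35, 16:40–16:45, 18:15–18:25.
Pablo ∩ Brynn ∩ Sofia: 08:55–11:05, 14:15–15:10, 16:00–16:35, 16:40–16:45, 18:15–18:20.
Windows ≥ 30 min: 08:55–11:05, 14:15–15:10, 16:00–16:35.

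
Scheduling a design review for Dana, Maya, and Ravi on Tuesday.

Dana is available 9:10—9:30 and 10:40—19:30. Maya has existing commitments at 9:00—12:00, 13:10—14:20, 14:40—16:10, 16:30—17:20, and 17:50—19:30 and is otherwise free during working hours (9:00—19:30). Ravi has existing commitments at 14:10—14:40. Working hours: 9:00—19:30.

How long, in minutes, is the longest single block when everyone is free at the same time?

70 minutes

Maya free within 09:00–19:30: 12:00–13:10, 14:20–14:40, 16:10–16:30, 17:20–17:50.
Ravi free within 09:00–19:30: 09:00–14:10, 14:40–19:30.
Dana ∩ Maya: 12:00–13:10, 14:20–14:40, 16:10–16:30, 17:20–17:50.
Dana ∩ Maya ∩ Ravi: 12:00–13:10, 16:10–16:30, 17:20–17:50.
Common window lengths: 70, 20, 30 min; longest is 70.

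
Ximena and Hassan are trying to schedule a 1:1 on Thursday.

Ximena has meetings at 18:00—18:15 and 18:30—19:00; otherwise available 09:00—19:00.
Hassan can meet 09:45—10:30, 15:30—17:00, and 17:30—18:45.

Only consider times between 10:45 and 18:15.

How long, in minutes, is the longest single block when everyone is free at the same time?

Ximena free within 09:00–19:00: 09:00–18:00, 18:15–18:30.
Ximena ∩ Hassan: 09:45–10:30, 15:30–17:00, 17:30–18:00, 18:15–18:30.
Restricted to 10:45–18:15: 15:30–17:00, 17:30–18:00.
Common window lengths: 90, 30 min; longest is 90.

90 minutes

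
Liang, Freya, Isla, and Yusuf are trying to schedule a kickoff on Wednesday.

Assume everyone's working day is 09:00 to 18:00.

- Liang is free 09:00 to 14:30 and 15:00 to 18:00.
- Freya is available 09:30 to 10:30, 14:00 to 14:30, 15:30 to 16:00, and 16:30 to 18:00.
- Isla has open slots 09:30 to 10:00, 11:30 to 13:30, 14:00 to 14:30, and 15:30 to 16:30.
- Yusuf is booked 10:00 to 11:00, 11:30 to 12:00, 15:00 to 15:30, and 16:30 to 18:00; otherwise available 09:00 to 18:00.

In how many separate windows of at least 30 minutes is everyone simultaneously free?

3

Yusuf free within 09:00–18:00: 09:00–10:00, 11:00–11:30, 12:00–15:00, 15:30–16:30.
Liang ∩ Freya: 09:30–10:30, 14:00–14:30, 15:30–16:00, 16:30–18:00.
Liang ∩ Freya ∩ Isla: 09:30–10:00, 14:00–14:30, 15:30–16:00.
Liang ∩ Freya ∩ Isla ∩ Yusuf: 09:30–10:00, 14:00–14:30, 15:30–16:00.
Windows ≥ 30 min: 09:30–10:00, 14:00–14:30, 15:30–16:00.
That's 3 windows.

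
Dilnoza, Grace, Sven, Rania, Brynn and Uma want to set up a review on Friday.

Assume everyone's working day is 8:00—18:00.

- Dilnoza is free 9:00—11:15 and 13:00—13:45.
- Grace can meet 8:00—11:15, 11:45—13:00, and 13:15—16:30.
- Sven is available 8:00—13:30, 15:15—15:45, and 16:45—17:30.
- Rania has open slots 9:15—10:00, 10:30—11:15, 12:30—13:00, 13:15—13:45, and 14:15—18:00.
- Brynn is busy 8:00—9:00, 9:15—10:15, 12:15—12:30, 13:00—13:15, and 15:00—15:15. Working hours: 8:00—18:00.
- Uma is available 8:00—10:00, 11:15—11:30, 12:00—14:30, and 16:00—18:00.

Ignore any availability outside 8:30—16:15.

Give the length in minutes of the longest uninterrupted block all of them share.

Brynn free within 08:00–18:00: 09:00–09:15, 10:15–12:15, 12:30–13:00, 13:15–15:00, 15:15–18:00.
Dilnoza ∩ Grace: 09:00–11:15, 13:15–13:45.
Dilnoza ∩ Grace ∩ Sven: 09:00–11:15, 13:15–13:30.
Dilnoza ∩ Grace ∩ Sven ∩ Rania: 09:15–10:00, 10:30–11:15, 13:15–13:30.
Dilnoza ∩ Grace ∩ Sven ∩ Rania ∩ Brynn: 10:30–11:15, 13:15–13:30.
Dilnoza ∩ Grace ∩ Sven ∩ Rania ∩ Brynn ∩ Uma: 13:15–13:30.
Restricted to 08:30–16:15: 13:15–13:30.
Single common window of 15 minutes.

15 minutes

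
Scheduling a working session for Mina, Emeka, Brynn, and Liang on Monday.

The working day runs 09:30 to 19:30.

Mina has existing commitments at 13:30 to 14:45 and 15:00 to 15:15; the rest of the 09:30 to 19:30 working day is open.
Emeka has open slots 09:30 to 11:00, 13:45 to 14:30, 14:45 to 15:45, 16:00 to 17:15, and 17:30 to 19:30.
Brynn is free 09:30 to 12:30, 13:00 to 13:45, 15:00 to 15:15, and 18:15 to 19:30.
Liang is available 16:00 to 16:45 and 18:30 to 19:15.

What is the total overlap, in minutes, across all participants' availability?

45 minutes

Mina free within 09:30–19:30: 09:30–13:30, 14:45–15:00, 15:15–19:30.
Mina ∩ Emeka: 09:30–11:00, 14:45–15:00, 15:15–15:45, 16:00–17:15, 17:30–19:30.
Mina ∩ Emeka ∩ Brynn: 09:30–11:00, 18:15–19:30.
Mina ∩ Emeka ∩ Brynn ∩ Liang: 18:30–19:15.
Total common minutes: 45.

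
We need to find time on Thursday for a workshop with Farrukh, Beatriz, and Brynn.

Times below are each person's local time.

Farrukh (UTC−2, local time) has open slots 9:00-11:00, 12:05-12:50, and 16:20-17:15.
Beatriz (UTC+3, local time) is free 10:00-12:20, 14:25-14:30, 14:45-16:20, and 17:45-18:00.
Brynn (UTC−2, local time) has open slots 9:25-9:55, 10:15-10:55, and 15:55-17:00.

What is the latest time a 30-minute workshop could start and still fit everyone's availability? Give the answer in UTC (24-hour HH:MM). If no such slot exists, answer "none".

12:25

Farrukh → UTC: 11:00–13:00, 14:05–14:50, 18:20–19:15.
Beatriz → UTC: 07:00–09:20, 11:25–11:30, 11:45–13:20, 14:45–15:00.
Brynn → UTC: 11:25–11:55, 12:15–12:55, 17:55–19:00.
Farrukh ∩ Beatriz: 11:25–11:30, 11:45–13:00, 14:45–14:50.
Farrukh ∩ Beatriz ∩ Brynn: 11:25–11:30, 11:45–11:55, 12:15–12:55.
Windows ≥ 30 min: 12:15–12:55.
Latest start in the last window 12:15–12:55 is 12:55 − 30 min = 12:25.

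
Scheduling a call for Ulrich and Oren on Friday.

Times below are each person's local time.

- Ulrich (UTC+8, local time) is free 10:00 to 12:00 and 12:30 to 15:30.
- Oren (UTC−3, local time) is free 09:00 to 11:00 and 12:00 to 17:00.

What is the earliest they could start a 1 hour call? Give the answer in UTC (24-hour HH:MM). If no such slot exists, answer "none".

Ulrich → UTC: 02:00–04:00, 04:30–07:30.
Oren → UTC: 12:00–14:00, 15:00–20:00.
Ulrich ∩ Oren: (none).
Windows ≥ 60 min: (none).

none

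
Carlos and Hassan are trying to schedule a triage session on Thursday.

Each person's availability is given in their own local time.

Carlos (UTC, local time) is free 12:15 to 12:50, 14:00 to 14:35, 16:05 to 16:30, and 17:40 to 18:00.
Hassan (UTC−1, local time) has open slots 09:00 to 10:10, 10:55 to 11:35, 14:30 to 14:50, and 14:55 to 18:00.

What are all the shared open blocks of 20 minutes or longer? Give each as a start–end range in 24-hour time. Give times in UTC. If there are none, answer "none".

Carlos → UTC: 12:15–12:50, 14:00–14:35, 16:05–16:30, 17:40–18:00.
Hassan → UTC: 10:00–11:10, 11:55–12:35, 15:30–15:50, 15:55–19:00.
Carlos ∩ Hassan: 12:15–12:35, 16:05–16:30, 17:40–18:00.
Windows ≥ 20 min: 12:15–12:35, 16:05–16:30, 17:40–18:00.

12:15–12:35, 16:05–16:30, 17:40–18:00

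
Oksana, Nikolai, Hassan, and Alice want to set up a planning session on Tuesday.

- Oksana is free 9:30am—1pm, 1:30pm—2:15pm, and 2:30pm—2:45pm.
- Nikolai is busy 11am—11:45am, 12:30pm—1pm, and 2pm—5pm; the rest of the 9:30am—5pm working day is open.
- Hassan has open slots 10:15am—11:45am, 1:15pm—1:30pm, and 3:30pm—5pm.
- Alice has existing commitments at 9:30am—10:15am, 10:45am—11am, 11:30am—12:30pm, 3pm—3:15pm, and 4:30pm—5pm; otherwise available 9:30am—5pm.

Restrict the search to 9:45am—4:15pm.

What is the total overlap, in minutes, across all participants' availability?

Nikolai free within 09:30–17:00: 09:30–11:00, 11:45–12:30, 13:00–14:00.
Alice free within 09:30–17:00: 10:15–10:45, 11:00–11:30, 12:30–15:00, 15:15–16:30.
Oksana ∩ Nikolai: 09:30–11:00, 11:45–12:30, 13:30–14:00.
Oksana ∩ Nikolai ∩ Hassan: 10:15–11:00.
Oksana ∩ Nikolai ∩ Hassan ∩ Alice: 10:15–10:45.
Restricted to 09:45–16:15: 10:15–10:45.
Total common minutes: 30.

30 minutes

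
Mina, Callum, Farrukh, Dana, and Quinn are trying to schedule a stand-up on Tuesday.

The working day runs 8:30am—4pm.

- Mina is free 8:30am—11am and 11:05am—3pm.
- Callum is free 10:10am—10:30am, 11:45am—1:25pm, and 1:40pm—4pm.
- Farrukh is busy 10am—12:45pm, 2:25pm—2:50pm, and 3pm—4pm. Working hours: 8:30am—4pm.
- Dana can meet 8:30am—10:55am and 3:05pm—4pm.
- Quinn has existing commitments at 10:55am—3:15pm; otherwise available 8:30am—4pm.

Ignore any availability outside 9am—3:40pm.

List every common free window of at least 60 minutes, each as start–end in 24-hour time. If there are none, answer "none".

Farrukh free within 08:30–16:00: 08:30–10:00, 12:45–14:25, 14:50–15:00.
Quinn free within 08:30–16:00: 08:30–10:55, 15:15–16:00.
Mina ∩ Callum: 10:10–10:30, 11:45–13:25, 13:40–15:00.
Mina ∩ Callum ∩ Farrukh: 12:45–13:25, 13:40–14:25, 14:50–15:00.
Mina ∩ Callum ∩ Farrukh ∩ Dana: (none).
Mina ∩ Callum ∩ Farrukh ∩ Dana ∩ Quinn: (none).
Restricted to 09:00–15:40: (none).
Windows ≥ 60 min: (none).

none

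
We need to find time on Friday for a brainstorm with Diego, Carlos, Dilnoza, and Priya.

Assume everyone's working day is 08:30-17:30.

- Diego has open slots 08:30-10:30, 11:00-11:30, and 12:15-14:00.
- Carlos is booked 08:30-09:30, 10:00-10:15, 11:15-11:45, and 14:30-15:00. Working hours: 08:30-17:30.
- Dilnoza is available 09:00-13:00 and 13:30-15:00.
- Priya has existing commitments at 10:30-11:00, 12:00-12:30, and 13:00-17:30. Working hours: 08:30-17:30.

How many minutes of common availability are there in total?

90 minutes

Carlos free within 08:30–17:30: 09:30–10:00, 10:15–11:15, 11:45–14:30, 15:00–17:30.
Priya free within 08:30–17:30: 08:30–10:30, 11:00–12:00, 12:30–13:00.
Diego ∩ Carlos: 09:30–10:00, 10:15–10:30, 11:00–11:15, 12:15–14:00.
Diego ∩ Carlos ∩ Dilnoza: 09:30–10:00, 10:15–10:30, 11:00–11:15, 12:15–13:00, 13:30–14:00.
Diego ∩ Carlos ∩ Dilnoza ∩ Priya: 09:30–10:00, 10:15–10:30, 11:00–11:15, 12:30–13:00.
Total common minutes: 30 + 15 + 15 + 30 = 90.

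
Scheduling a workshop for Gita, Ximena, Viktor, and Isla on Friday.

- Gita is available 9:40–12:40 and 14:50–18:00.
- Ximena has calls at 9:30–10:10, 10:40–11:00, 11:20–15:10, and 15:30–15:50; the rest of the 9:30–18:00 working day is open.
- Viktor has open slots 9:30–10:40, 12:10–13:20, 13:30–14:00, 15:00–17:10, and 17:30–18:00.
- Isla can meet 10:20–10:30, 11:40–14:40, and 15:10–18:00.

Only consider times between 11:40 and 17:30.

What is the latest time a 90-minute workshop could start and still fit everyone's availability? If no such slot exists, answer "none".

Ximena free within 09:30–18:00: 10:10–10:40, 11:00–11:20, 15:10–15:30, 15:50–18:00.
Gita ∩ Ximena: 10:10–10:40, 11:00–11:20, 15:10–15:30, 15:50–18:00.
Gita ∩ Ximena ∩ Viktor: 10:10–10:40, 15:10–15:30, 15:50–17:10, 17:30–18:00.
Gita ∩ Ximena ∩ Viktor ∩ Isla: 10:20–10:30, 15:10–15:30, 15:50–17:10, 17:30–18:00.
Restricted to 11:40–17:30: 15:10–15:30, 15:50–17:10.
Windows ≥ 90 min: (none).

none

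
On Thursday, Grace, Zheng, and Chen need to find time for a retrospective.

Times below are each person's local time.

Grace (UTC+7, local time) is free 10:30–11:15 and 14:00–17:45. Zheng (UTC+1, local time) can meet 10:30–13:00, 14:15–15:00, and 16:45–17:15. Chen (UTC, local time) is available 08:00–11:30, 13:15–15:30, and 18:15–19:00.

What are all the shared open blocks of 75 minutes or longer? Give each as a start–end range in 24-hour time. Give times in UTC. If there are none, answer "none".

Grace → UTC: 03:30–04:15, 07:00–10:45.
Zheng → UTC: 09:30–12:00, 13:15–14:00, 15:45–16:15.
Chen → UTC: 08:00–11:30, 13:15–15:30, 18:15–19:00.
Grace ∩ Zheng: 09:30–10:45.
Grace ∩ Zheng ∩ Chen: 09:30–10:45.
Windows ≥ 75 min: 09:30–10:45.

09:30–10:45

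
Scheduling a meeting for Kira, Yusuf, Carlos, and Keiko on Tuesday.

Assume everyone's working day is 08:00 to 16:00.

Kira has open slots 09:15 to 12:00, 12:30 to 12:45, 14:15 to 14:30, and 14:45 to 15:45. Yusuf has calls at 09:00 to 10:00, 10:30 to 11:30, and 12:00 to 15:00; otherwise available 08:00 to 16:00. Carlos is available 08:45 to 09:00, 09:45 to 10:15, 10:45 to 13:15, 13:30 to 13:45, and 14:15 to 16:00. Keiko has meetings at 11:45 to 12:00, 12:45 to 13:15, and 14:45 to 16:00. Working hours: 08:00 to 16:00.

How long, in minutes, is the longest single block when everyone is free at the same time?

15 minutes

Yusuf free within 08:00–16:00: 08:00–09:00, 10:00–10:30, 11:30–12:00, 15:00–16:00.
Keiko free within 08:00–16:00: 08:00–11:45, 12:00–12:45, 13:15–14:45.
Kira ∩ Yusuf: 10:00–10:30, 11:30–12:00, 15:00–15:45.
Kira ∩ Yusuf ∩ Carlos: 10:00–10:15, 11:30–12:00, 15:00–15:45.
Kira ∩ Yusuf ∩ Carlos ∩ Keiko: 10:00–10:15, 11:30–11:45.
Common window lengths: 15, 15 min; longest is 15.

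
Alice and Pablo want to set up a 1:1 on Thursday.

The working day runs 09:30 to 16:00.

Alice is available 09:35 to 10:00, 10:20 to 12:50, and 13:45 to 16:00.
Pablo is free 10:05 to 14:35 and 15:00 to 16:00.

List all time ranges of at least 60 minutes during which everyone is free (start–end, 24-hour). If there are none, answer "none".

Alice ∩ Pablo: 10:20–12:50, 13:45–14:35, 15:00–16:00.
Windows ≥ 60 min: 10:20–12:50, 15:00–16:00.

10:20–12:50, 15:00–16:00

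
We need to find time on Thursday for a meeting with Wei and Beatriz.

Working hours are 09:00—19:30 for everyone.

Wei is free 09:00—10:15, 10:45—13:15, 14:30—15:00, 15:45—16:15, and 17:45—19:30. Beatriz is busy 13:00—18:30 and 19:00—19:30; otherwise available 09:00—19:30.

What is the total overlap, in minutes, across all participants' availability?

Beatriz free within 09:00–19:30: 09:00–13:00, 18:30–19:00.
Wei ∩ Beatriz: 09:00–10:15, 10:45–13:00, 18:30–19:00.
Total common minutes: 75 + 135 + 30 = 240.

240 minutes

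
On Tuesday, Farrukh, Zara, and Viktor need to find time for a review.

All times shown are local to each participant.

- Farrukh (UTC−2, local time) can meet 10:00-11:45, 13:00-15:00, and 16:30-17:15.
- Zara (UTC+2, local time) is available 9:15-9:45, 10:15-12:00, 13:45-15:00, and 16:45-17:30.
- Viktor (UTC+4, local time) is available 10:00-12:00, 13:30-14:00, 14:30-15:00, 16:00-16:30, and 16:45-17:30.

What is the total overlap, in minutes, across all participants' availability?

Farrukh → UTC: 12:00–13:45, 15:00–17:00, 18:30–19:15.
Zara → UTC: 07:15–07:45, 08:15–10:00, 11:45–13:00, 14:45–15:30.
Viktor → UTC: 06:00–08:00, 09:30–10:00, 10:30–11:00, 12:00–12:30, 12:45–13:30.
Farrukh ∩ Zara: 12:00–13:00, 15:00–15:30.
Farrukh ∩ Zara ∩ Viktor: 12:00–12:30, 12:45–13:00.
Total common minutes: 30 + 15 = 45.

45 minutes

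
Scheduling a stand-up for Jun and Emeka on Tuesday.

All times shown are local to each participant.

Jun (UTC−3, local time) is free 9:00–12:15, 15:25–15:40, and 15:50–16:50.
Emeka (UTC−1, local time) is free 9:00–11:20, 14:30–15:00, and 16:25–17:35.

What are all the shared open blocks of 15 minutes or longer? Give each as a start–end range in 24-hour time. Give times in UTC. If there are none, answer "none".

12:00–12:20

Jun → UTC: 12:00–15:15, 18:25–18:40, 18:50–19:50.
Emeka → UTC: 10:00–12:20, 15:30–16:00, 17:25–18:35.
Jun ∩ Emeka: 12:00–12:20, 18:25–18:35.
Windows ≥ 15 min: 12:00–12:20.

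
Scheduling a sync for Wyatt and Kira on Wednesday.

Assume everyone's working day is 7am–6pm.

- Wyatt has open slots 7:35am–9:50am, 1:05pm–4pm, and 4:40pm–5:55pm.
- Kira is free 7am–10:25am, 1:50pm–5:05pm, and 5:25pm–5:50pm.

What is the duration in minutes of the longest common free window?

135 minutes

Wyatt ∩ Kira: 07:35–09:50, 13:50–16:00, 16:40–17:05, 17:25–17:50.
Common window lengths: 135, 130, 25, 25 min; longest is 135.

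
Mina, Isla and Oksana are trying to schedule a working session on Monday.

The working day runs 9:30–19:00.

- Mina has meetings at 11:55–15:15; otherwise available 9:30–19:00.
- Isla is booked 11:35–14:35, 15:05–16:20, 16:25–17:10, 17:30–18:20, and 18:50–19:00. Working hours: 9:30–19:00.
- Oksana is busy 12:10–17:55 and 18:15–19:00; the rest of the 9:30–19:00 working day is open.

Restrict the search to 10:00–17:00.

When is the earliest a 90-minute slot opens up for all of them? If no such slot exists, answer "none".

10:00

Mina free within 09:30–19:00: 09:30–11:55, 15:15–19:00.
Isla free within 09:30–19:00: 09:30–11:35, 14:35–15:05, 16:20–16:25, 17:10–17:30, 18:20–18:50.
Oksana free within 09:30–19:00: 09:30–12:10, 17:55–18:15.
Mina ∩ Isla: 09:30–11:35, 16:20–16:25, 17:10–17:30, 18:20–18:50.
Mina ∩ Isla ∩ Oksana: 09:30–11:35.
Restricted to 10:00–17:00: 10:00–11:35.
Windows ≥ 90 min: 10:00–11:35.
Earliest such window starts at 10:00.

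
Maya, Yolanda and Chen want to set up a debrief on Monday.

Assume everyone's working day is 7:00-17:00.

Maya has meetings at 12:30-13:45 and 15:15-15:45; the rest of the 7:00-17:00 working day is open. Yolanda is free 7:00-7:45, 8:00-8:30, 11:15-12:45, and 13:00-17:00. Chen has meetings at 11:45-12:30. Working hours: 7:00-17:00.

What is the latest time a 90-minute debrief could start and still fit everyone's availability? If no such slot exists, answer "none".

Maya free within 07:00–17:00: 07:00–12:30, 13:45–15:15, 15:45–17:00.
Chen free within 07:00–17:00: 07:00–11:45, 12:30–17:00.
Maya ∩ Yolanda: 07:00–07:45, 08:00–08:30, 11:15–12:30, 13:45–15:15, 15:45–17:00.
Maya ∩ Yolanda ∩ Chen: 07:00–07:45, 08:00–08:30, 11:15–11:45, 13:45–15:15, 15:45–17:00.
Windows ≥ 90 min: 13:45–15:15.
Latest start in the last window 13:45–15:15 is 15:15 − 90 min = 13:45.

13:45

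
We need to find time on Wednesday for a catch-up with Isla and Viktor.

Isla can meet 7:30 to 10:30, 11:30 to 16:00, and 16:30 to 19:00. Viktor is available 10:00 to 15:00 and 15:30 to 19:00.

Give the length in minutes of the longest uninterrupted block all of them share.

Isla ∩ Viktor: 10:00–10:30, 11:30–15:00, 15:30–16:00, 16:30–19:00.
Common window lengths: 30, 210, 30, 150 min; longest is 210.

210 minutes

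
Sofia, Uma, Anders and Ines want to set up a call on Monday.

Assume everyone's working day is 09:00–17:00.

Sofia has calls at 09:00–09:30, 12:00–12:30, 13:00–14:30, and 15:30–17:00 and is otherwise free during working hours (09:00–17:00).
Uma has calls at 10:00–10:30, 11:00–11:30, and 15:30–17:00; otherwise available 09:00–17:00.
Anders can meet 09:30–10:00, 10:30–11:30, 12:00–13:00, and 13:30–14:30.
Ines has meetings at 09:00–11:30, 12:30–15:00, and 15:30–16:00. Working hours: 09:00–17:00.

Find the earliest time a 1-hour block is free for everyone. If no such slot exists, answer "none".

none

Sofia free within 09:00–17:00: 09:30–12:00, 12:30–13:00, 14:30–15:30.
Uma free within 09:00–17:00: 09:00–10:00, 10:30–11:00, 11:30–15:30.
Ines free within 09:00–17:00: 11:30–12:30, 15:00–15:30, 16:00–17:00.
Sofia ∩ Uma: 09:30–10:00, 10:30–11:00, 11:30–12:00, 12:30–13:00, 14:30–15:30.
Sofia ∩ Uma ∩ Anders: 09:30–10:00, 10:30–11:00, 12:30–13:00.
Sofia ∩ Uma ∩ Anders ∩ Ines: (none).
Windows ≥ 60 min: (none).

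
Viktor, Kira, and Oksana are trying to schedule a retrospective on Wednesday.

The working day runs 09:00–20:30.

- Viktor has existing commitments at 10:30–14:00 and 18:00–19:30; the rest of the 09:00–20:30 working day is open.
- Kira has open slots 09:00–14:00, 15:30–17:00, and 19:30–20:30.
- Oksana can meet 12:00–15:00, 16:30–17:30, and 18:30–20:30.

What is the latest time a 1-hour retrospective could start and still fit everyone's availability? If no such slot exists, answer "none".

Viktor free within 09:00–20:30: 09:00–10:30, 14:00–18:00, 19:30–20:30.
Viktor ∩ Kira: 09:00–10:30, 15:30–17:00, 19:30–20:30.
Viktor ∩ Kira ∩ Oksana: 16:30–17:00, 19:30–20:30.
Windows ≥ 60 min: 19:30–20:30.
Latest start in the last window 19:30–20:30 is 20:30 − 60 min = 19:30.

19:30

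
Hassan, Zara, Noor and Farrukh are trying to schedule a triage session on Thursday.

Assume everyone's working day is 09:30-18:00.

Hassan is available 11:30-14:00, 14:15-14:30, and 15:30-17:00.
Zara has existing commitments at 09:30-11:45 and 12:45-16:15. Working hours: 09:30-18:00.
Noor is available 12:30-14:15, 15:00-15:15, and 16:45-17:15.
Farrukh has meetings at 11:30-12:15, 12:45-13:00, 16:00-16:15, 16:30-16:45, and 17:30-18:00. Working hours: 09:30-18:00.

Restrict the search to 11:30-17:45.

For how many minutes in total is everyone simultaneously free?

30 minutes

Zara free within 09:30–18:00: 11:45–12:45, 16:15–18:00.
Farrukh free within 09:30–18:00: 09:30–11:30, 12:15–12:45, 13:00–16:00, 16:15–16:30, 16:45–17:30.
Hassan ∩ Zara: 11:45–12:45, 16:15–17:00.
Hassan ∩ Zara ∩ Noor: 12:30–12:45, 16:45–17:00.
Hassan ∩ Zara ∩ Noor ∩ Farrukh: 12:30–12:45, 16:45–17:00.
Restricted to 11:30–17:45: 12:30–12:45, 16:45–17:00.
Total common minutes: 15 + 15 = 30.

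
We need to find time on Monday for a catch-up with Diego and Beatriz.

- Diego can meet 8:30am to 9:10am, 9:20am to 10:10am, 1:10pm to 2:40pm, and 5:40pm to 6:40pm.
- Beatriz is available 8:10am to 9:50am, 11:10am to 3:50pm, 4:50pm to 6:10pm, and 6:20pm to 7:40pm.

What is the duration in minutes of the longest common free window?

90 minutes

Diego ∩ Beatriz: 08:30–09:10, 09:20–09:50, 13:10–14:40, 17:40–18:10, 18:20–18:40.
Common window lengths: 40, 30, 90, 30, 20 min; longest is 90.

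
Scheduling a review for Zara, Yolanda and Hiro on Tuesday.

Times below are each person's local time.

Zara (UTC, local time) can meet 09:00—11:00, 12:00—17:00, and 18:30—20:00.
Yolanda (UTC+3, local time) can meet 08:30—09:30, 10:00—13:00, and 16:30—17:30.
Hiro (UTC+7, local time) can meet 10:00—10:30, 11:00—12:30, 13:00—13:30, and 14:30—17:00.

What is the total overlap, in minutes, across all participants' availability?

60 minutes

Zara → UTC: 09:00–11:00, 12:00–17:00, 18:30–20:00.
Yolanda → UTC: 05:30–06:30, 07:00–10:00, 13:30–14:30.
Hiro → UTC: 03:00–03:30, 04:00–05:30, 06:00–06:30, 07:30–10:00.
Zara ∩ Yolanda: 09:00–10:00, 13:30–14:30.
Zara ∩ Yolanda ∩ Hiro: 09:00–10:00.
Total common minutes: 60.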